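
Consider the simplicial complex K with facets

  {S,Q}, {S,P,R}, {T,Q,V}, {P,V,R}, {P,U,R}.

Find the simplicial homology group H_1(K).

Take the total order P < Q < R < S < T < U < V on the vertex set. Then K (dimension 2) consists of the simplices:

  0-simplices (7): P, Q, R, S, T, U, V
  1-simplices (11): PR, PS, PU, PV, QS, QT, QV, RS, RU, RV, TV
  2-simplices (4): PRS, PRU, PRV, QTV

so the chain groups are C_0 ≅ Z^7, C_1 ≅ Z^11, C_2 ≅ Z^4.

Boundary ∂_1: C_1 → C_0 sends each edge [p,q] (with p < q) to q − p.
As a 7×11 matrix over Z this has rank 6, with invariant factors (1,1,1,1,1,1).

Boundary ∂_2: C_2 → C_1 acts by ∂[p,q,r] = [q,r] − [p,r] + [p,q]. For instance
  ∂QTV = TV − QV + QT,
  ∂PRS = RS − PS + PR.
The resulting 11×4 matrix has rank 4, and its Smith normal form has invariant factors (1,1,1,1).

Computing H_k = (kernel of ∂_k) / (image of ∂_{k+1}):

  H_1: rank ker ∂_1 − rank ∂_2 = (11 − 6) − 4 = 1, and the invariant factors of ∂_2 are all 1, so H_1 ≅ Z.

H_1 ≅ Z.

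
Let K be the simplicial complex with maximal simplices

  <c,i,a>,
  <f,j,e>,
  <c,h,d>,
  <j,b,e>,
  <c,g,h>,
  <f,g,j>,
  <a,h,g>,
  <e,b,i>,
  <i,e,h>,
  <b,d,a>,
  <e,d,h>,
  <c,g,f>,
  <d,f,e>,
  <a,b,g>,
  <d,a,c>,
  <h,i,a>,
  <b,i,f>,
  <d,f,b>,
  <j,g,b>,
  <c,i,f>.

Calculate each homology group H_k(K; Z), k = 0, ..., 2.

K has 10 vertices, 30 edges, 20 triangles.
rank ∂_0 = 0, rank ∂_1 = 9 ⇒ b_0 = 10 − 0 − 9 = 1; all invariant factors of ∂_1 are 1 so no torsion. So H_0 = Z.
rank ∂_1 = 9, rank ∂_2 = 20 ⇒ b_1 = 30 − 9 − 20 = 1; ∂_2 has invariant factor(s) [2] giving torsion. So H_1 = Z ⊕ Z/2Z.
rank ∂_2 = 20, rank ∂_3 = 0 ⇒ b_2 = 20 − 20 − 0 = 0. So H_2 = 0.

H_0 = Z,  H_1 = Z ⊕ Z/2Z,  H_2 = 0.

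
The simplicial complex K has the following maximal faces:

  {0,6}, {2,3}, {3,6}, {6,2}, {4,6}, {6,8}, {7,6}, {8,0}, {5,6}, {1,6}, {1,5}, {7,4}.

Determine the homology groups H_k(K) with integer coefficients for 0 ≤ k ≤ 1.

Take the total order 0 < 1 < 2 < 3 < 4 < 5 < 6 < 7 < 8 on the vertex set. Then K (dimension 1) consists of the simplices:

  0-simplices (9): [0], [1], [2], [3], [4], [5], [6], [7], [8]
  1-simplices (12): [0,6], [0,8], [1,5], [1,6], [2,3], [2,6], [3,6], [4,6], [4,7], [5,6], [6,7], [6,8]

Hence C_0 ≅ Z^9, C_1 ≅ Z^12.

Boundary ∂_1: C_1 → C_0 maps an edge to its endpoints' difference, ∂[p,q] = q − p.
As a 9×12 matrix over Z this has rank 8, with invariant factors (1,1,1,1,1,1,1,1).

Reading off H_k = ker ∂_k / im ∂_{k+1}:

  H_0: rank C_0 − rank ∂_1 = 9 − 8 = 1, and the invariant factors of ∂_1 are all 1, so H_0 = Z.
  H_1: rank ker ∂_1 − rank ∂_2 = (12 − 8) − 0 = 4, and there is no ∂_2, so H_1 = Z^4.

(K is a triangulation of a wedge of 4 circles.)

H_0 = Z,  H_1 = Z^4.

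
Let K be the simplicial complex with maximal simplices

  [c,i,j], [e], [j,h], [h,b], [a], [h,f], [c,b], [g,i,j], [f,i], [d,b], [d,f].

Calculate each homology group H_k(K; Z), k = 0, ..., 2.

H_0 = Z^3,  H_1 = Z^3,  H_2 = 0.

K has 10 vertices, 12 edges, 2 triangles.
rank ∂_0 = 0, rank ∂_1 = 7 ⇒ b_0 = 10 − 0 − 7 = 3; all invariant factors of ∂_1 are 1 so no torsion. So H_0 ≅ Z^3.
rank ∂_1 = 7, rank ∂_2 = 2 ⇒ b_1 = 12 − 7 − 2 = 3; all invariant factors of ∂_2 are 1 so no torsion. So H_1 ≅ Z^3.
rank ∂_2 = 2, rank ∂_3 = 0 ⇒ b_2 = 2 − 2 − 0 = 0. So H_2 ≅ 0.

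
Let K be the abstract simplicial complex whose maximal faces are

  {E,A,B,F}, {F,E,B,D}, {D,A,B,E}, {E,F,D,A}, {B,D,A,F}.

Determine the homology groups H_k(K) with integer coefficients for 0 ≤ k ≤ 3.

H_0 ≅ Z,  H_1 = 0,  H_2 = 0,  H_3 ≅ Z.

Order the vertices as A < B < D < E < F. Listing each simplex with vertices in this order, K has dimension 3 with simplices:

  0-simplices (5): A, B, D, E, F
  1-simplices (10): AB, AD, AE, AF, BD, BE, BF, DE, DF, EF
  2-simplices (10): ABD, ABE, ABF, ADE, ADF, AEF, BDE, BDF, BEF, DEF
  3-simplices (5): ABDE, ABDF, ABEF, ADEF, BDEF

Hence C_0 ≅ Z^5, C_1 ≅ Z^10, C_2 ≅ Z^10, C_3 ≅ Z^5.

∂_1: C_1 → C_0 sends each edge [p,q] (with p < q) to q − p.
As a 5×10 matrix over Z this has rank 4, with invariant factors (1,1,1,1).

The boundary map ∂_2: C_2 → C_1 sends each 2-simplex [p,q,r] to [q,r] − [p,r] + [p,q]. For instance
  ∂DEF = EF − DF + DE,
  ∂ADF = DF − AF + AD.
The 10×10 boundary matrix has rank 6 and Smith normal form diag(1,1,1,1,1,1).

The boundary map ∂_3: C_3 → C_2 sends each 3-simplex σ to the alternating sum Σ_i (−1)^i (σ with its i-th vertex removed). For instance
  ∂ABDE = BDE − ADE + ABE − ABD,
  ∂BDEF = DEF − BEF + BDF − BDE.
The 10×5 boundary matrix has rank 4 and Smith normal form diag(1,1,1,1).

From H_k ≅ ker(∂_k) / im(∂_{k+1}) we obtain:

  H_0: rank C_0 − rank ∂_1 = 5 − 4 = 1, and the invariant factors of ∂_1 are all 1, so H_0 = Z.
  H_1: rank ker ∂_1 − rank ∂_2 = (10 − 4) − 6 = 0, and the invariant factors of ∂_2 are all 1, so H_1 = 0.
  H_2: rank ker ∂_2 − rank ∂_3 = (10 − 6) − 4 = 0, and the invariant factors of ∂_3 are all 1, so H_2 = 0.
  H_3: rank ker ∂_3 − rank ∂_4 = (5 − 4) − 0 = 1, and there is no ∂_4, so H_3 = Z.

As a check, the Euler characteristic is 5 − 10 + 10 − 5 = 0, which agrees with 1 − 0 + 0 − 1 = 0.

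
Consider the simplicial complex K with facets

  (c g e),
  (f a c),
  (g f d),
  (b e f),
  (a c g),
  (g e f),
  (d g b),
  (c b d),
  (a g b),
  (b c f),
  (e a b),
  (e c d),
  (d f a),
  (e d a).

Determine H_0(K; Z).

We work with the vertex ordering a < b < c < d < e < f < g. The simplices of K, each written with vertices in increasing order, are:

  0-simplices (7): a, b, c, d, e, f, g
  1-simplices (21): ab, ac, ad, ae, af, ag, bc, bd, be, bf, bg, cd, ce, cf, cg, de, df, dg, ef, eg, fg
  2-simplices (14): abe, abg, acf, acg, ade, adf, bcd, bcf, bdg, bef, cde, ceg, dfg, efg

so the chain groups are C_0 ≅ Z^7, C_1 ≅ Z^21, C_2 ≅ Z^14.

∂_1: C_1 → C_0 sends each edge [p,q] (with p < q) to q − p. For instance
  ∂ag = g − a.
This gives a 7×21 integer matrix of rank 6; reducing to Smith normal form yields diagonal entries (1,1,1,1,1,1).

The boundary map ∂_2: C_2 → C_1 sends each 2-simplex [p,q,r] to [q,r] − [p,r] + [p,q]. For instance
  ∂acf = cf − af + ac,
  ∂adf = df − af + ad.
The resulting 21×14 matrix has rank 13, and its Smith normal form has invariant factors (1,1,1,1,1,1,1,1,1,1,1,1,1).

Computing H_k = (kernel of ∂_k) / (image of ∂_{k+1}):

  H_0: rank C_0 − rank ∂_1 = 7 − 6 = 1, and the invariant factors of ∂_1 are all 1, so H_0 = Z.

H_0 ≅ Z.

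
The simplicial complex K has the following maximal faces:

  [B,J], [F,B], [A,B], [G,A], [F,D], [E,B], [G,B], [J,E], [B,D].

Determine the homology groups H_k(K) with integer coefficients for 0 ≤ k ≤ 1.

H_0 ≅ Z,  H_1 ≅ Z^3.

We work with the vertex ordering A < B < D < E < F < G < J. The simplices of K, each written with vertices in increasing order, are:

  0-simplices (7): A, B, D, E, F, G, J
  1-simplices (9): AB, AG, BD, BE, BF, BG, BJ, DF, EJ

so the chain groups are C_0 ≅ Z^7, C_1 ≅ Z^9.

The boundary map ∂_1: C_1 → C_0 sends each edge [p,q] (with p < q) to q − p.
The resulting 7×9 matrix has rank 6, and its Smith normal form has invariant factors (1,1,1,1,1,1).

Now H_k = ker ∂_k / im ∂_{k+1}, so:

  H_0: rank C_0 − rank ∂_1 = 7 − 6 = 1, and the invariant factors of ∂_1 are all 1, so H_0 = Z.
  H_1: rank ker ∂_1 − rank ∂_2 = (9 − 6) − 0 = 3, and there is no ∂_2, so H_1 = Z^3.

As a check, the Euler characteristic is 7 − 9 = -2, which agrees with 1 − 3 = -2.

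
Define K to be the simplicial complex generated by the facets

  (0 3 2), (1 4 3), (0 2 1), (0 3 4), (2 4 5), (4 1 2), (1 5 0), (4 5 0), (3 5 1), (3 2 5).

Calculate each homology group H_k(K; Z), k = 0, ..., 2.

H_0 ≅ Z,  H_1 ≅ Z/2,  H_2 = 0.

We work with the vertex ordering 0 < 1 < 2 < 3 < 4 < 5. The simplices of K, each written with vertices in increasing order, are:

  0-simplices (6): [0], [1], [2], [3], [4], [5]
  1-simplices (15): [0,1], [0,2], [0,3], [0,4], [0,5], [1,2], [1,3], [1,4], [1,5], [2,3], [2,4], [2,5], [3,4], [3,5], [4,5]
  2-simplices (10): [0,1,2], [0,1,5], [0,2,3], [0,3,4], [0,4,5], [1,2,4], [1,3,4], [1,3,5], [2,3,5], [2,4,5]

Hence C_0 ≅ Z^6, C_1 ≅ Z^15, C_2 ≅ Z^10.

Boundary ∂_1: C_1 → C_0 is given by ∂[p,q] = [q] − [p]. For instance
  ∂[2,4] = [4] − [2].
The resulting 6×15 matrix has rank 5, and its Smith normal form has invariant factors (1,1,1,1,1).

∂_2: C_2 → C_1 sends each 2-simplex [p,q,r] to [q,r] − [p,r] + [p,q]. For instance
  ∂[0,4,5] = [4,5] − [0,5] + [0,4],
  ∂[2,3,5] = [3,5] − [2,5] + [2,3].
This gives a 15×10 integer matrix of rank 10; reducing to Smith normal form yields diagonal entries (1,1,1,1,1,1,1,1,1,2).

From H_k ≅ ker(∂_k) / im(∂_{k+1}) we obtain:

  H_0: rank C_0 − rank ∂_1 = 6 − 5 = 1, and the invariant factors of ∂_1 are all 1, so H_0 = Z.
  H_1: rank ker ∂_1 − rank ∂_2 = (15 − 5) − 10 = 0, and ∂_2 has invariant factor 2 > 1, so H_1 = Z/2.
  H_2: rank ker ∂_2 − rank ∂_3 = (10 − 10) − 0 = 0, and there is no ∂_3, so H_2 = 0.

As a check, the Euler characteristic is 6 − 15 + 10 = 1, which agrees with 1 − 0 + 0 = 1.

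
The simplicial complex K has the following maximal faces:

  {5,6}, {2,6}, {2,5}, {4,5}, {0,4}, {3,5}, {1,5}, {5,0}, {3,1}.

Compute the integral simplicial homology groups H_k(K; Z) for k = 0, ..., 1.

Take the total order 0 < 1 < 2 < 3 < 4 < 5 < 6 on the vertex set. Then K (dimension 1) consists of the simplices:

  0-simplices (7): [0], [1], [2], [3], [4], [5], [6]
  1-simplices (9): [0,4], [0,5], [1,3], [1,5], [2,5], [2,6], [3,5], [4,5], [5,6]

giving chain groups C_0 ≅ Z^7, C_1 ≅ Z^9.

∂_1: C_1 → C_0 sends each edge [p,q] (with p < q) to q − p. For instance
  ∂[5,6] = [6] − [5].
The resulting 7×9 matrix has rank 6, and its Smith normal form has invariant factors (1,1,1,1,1,1).

Computing H_k = (kernel of ∂_k) / (image of ∂_{k+1}):

  H_0: rank C_0 − rank ∂_1 = 7 − 6 = 1, and the invariant factors of ∂_1 are all 1, so H_0 ≅ Z.
  H_1: rank ker ∂_1 − rank ∂_2 = (9 − 6) − 0 = 3, and there is no ∂_2, so H_1 ≅ Z^3.

H_0 ≅ Z,  H_1 ≅ Z^3.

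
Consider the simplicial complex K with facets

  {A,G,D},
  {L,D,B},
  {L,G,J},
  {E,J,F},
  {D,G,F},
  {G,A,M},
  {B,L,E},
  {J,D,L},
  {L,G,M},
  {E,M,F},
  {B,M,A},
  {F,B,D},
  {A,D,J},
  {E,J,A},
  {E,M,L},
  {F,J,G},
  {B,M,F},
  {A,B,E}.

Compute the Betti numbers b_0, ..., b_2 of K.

b_0 = 1, b_1 = 1, b_2 = 0.

Order the vertices as A < B < D < E < F < G < J < L < M. Listing each simplex with vertices in this order, K has dimension 2 with simplices:

  0-simplices (9): A, B, D, E, F, G, J, L, M
  1-simplices (27): AB, AD, AE, AG, AJ, AM, BD, BE, BF, BL, BM, DF, DG, DJ, DL, EF, EJ, EL, EM, FG, FJ, FM, GJ, GL, GM, JL, LM
  2-simplices (18): ABE, ABM, ADG, ADJ, AEJ, AGM, BDF, BDL, BEL, BFM, DFG, DJL, EFJ, EFM, ELM, FGJ, GJL, GLM

giving chain groups C_0 ≅ Z^9, C_1 ≅ Z^27, C_2 ≅ Z^18.

∂_1: C_1 → C_0 sends each edge [p,q] (with p < q) to q − p. For instance
  ∂EF = F − E.
The resulting 9×27 matrix has rank 8, and its Smith normal form has invariant factors (1,1,1,1,1,1,1,1).

∂_2: C_2 → C_1 sends each 2-simplex [p,q,r] to [q,r] − [p,r] + [p,q]. For instance
  ∂DJL = JL − DL + DJ,
  ∂EFJ = FJ − EJ + EF.
This gives a 27×18 integer matrix of rank 18; reducing to Smith normal form yields diagonal entries (1,1,1,1,1,1,1,1,1,1,1,1,1,1,1,1,1,2).

From H_k ≅ ker(∂_k) / im(∂_{k+1}) we obtain:

  H_0: rank C_0 − rank ∂_1 = 9 − 8 = 1, and the invariant factors of ∂_1 are all 1, so H_0 ≅ Z.
  H_1: rank ker ∂_1 − rank ∂_2 = (27 − 8) − 18 = 1, and ∂_2 has invariant factor 2 > 1, so H_1 ≅ Z ⊕ Z/2Z.
  H_2: rank ker ∂_2 − rank ∂_3 = (18 − 18) − 0 = 0, and there is no ∂_3, so H_2 ≅ 0.

Hence the Betti numbers are b_0 = 1, b_1 = 1, b_2 = 0.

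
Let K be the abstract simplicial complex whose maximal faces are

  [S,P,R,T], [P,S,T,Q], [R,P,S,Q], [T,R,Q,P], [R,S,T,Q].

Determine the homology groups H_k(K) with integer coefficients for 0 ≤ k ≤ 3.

Fix the vertex order P < Q < R < S < T and write every simplex with vertices in increasing order. Then dim K = 3 and the simplices of K are:

  0-simplices (5): P, Q, R, S, T
  1-simplices (10): PQ, PR, PS, PT, QR, QS, QT, RS, RT, ST
  2-simplices (10): PQR, PQS, PQT, PRS, PRT, PST, QRS, QRT, QST, RST
  3-simplices (5): PQRS, PQRT, PQST, PRST, QRST

Hence C_0 ≅ Z^5, C_1 ≅ Z^10, C_2 ≅ Z^10, C_3 ≅ Z^5.

Boundary ∂_1: C_1 → C_0 maps an edge to its endpoints' difference, ∂[p,q] = q − p. For instance
  ∂PQ = Q − P.
As a 5×10 matrix over Z this has rank 4, with invariant factors (1,1,1,1).

Boundary ∂_2: C_2 → C_1 acts by ∂[p,q,r] = [q,r] − [p,r] + [p,q]. For instance
  ∂PRS = RS − PS + PR,
  ∂QST = ST − QT + QS.
As a 10×10 matrix over Z this has rank 6, with invariant factors (1,1,1,1,1,1).

The boundary map ∂_3: C_3 → C_2 sends each 3-simplex σ to the alternating sum Σ_i (−1)^i (σ with its i-th vertex removed). For instance
  ∂PRST = RST − PST + PRT − PRS,
  ∂PQST = QST − PST + PQT − PQS.
The 10×5 boundary matrix has rank 4 and Smith normal form diag(1,1,1,1).

Reading off H_k = ker ∂_k / im ∂_{k+1}:

  H_0: rank C_0 − rank ∂_1 = 5 − 4 = 1, and the invariant factors of ∂_1 are all 1, so H_0 ≅ Z.
  H_1: rank ker ∂_1 − rank ∂_2 = (10 − 4) − 6 = 0, and the invariant factors of ∂_2 are all 1, so H_1 ≅ 0.
  H_2: rank ker ∂_2 − rank ∂_3 = (10 − 6) − 4 = 0, and the invariant factors of ∂_3 are all 1, so H_2 ≅ 0.
  H_3: rank ker ∂_3 − rank ∂_4 = (5 − 4) − 0 = 1, and there is no ∂_4, so H_3 ≅ Z.

As a check, the Euler characteristic is 5 − 10 + 10 − 5 = 0, which agrees with 1 − 0 + 0 − 1 = 0.

H_0 = Z,  H_1 = 0,  H_2 = 0,  H_3 = Z.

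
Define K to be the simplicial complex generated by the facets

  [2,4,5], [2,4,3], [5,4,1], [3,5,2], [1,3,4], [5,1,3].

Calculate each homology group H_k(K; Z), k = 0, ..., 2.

K has 5 vertices, 9 edges, 6 triangles.
rank ∂_0 = 0, rank ∂_1 = 4 ⇒ b_0 = 5 − 0 − 4 = 1; all invariant factors of ∂_1 are 1 so no torsion. So H_0 ≅ Z.
rank ∂_1 = 4, rank ∂_2 = 5 ⇒ b_1 = 9 − 4 − 5 = 0; all invariant factors of ∂_2 are 1 so no torsion. So H_1 ≅ 0.
rank ∂_2 = 5, rank ∂_3 = 0 ⇒ b_2 = 6 − 5 − 0 = 1. So H_2 ≅ Z.

H_0 ≅ Z,  H_1 = 0,  H_2 ≅ Z.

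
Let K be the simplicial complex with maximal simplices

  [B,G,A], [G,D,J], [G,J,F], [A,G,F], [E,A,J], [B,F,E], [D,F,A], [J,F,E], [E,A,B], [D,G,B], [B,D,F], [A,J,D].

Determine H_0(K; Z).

H_0 = Z.

Order the vertices as A < B < D < E < F < G < J. Listing each simplex with vertices in this order, K has dimension 2 with simplices:

  0-simplices (7): A, B, D, E, F, G, J
  1-simplices (18): AB, AD, AE, AF, AG, AJ, BD, BE, BF, BG, DF, DG, DJ, EF, EJ, FG, FJ, GJ
  2-simplices (12): ABE, ABG, ADF, ADJ, AEJ, AFG, BDF, BDG, BEF, DGJ, EFJ, FGJ

giving chain groups C_0 ≅ Z^7, C_1 ≅ Z^18, C_2 ≅ Z^12.

Boundary ∂_1: C_1 → C_0 is given by ∂[p,q] = [q] − [p]. For instance
  ∂BD = D − B.
The resulting 7×18 matrix has rank 6, and its Smith normal form has invariant factors (1,1,1,1,1,1).

Boundary ∂_2: C_2 → C_1 sends each 2-simplex [p,q,r] to [q,r] − [p,r] + [p,q]. For instance
  ∂AEJ = EJ − AJ + AE,
  ∂ABE = BE − AE + AB.
The resulting 18×12 matrix has rank 12, and its Smith normal form has invariant factors (1,1,1,1,1,1,1,1,1,1,1,2).

From H_k ≅ ker(∂_k) / im(∂_{k+1}) we obtain:

  H_0: rank C_0 − rank ∂_1 = 7 − 6 = 1, and the invariant factors of ∂_1 are all 1, so H_0 = Z.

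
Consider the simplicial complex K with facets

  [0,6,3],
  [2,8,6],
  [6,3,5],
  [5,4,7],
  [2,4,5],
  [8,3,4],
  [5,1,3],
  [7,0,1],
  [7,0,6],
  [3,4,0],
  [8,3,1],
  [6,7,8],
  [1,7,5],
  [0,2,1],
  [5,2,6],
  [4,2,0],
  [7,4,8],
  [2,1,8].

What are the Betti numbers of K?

b_0 = 1, b_1 = 2, b_2 = 1.

Take the total order 0 < 1 < 2 < 3 < 4 < 5 < 6 < 7 < 8 on the vertex set. Then K (dimension 2) consists of the simplices:

  0-simplices (9): [0], [1], [2], [3], [4], [5], [6], [7], [8]
  1-simplices (27): (27 of them)
  2-simplices (18): [0,1,2], [0,1,7], [0,2,4], [0,3,4], [0,3,6], [0,6,7], [1,2,8], [1,3,5], [1,3,8], [1,5,7], [2,4,5], [2,5,6], [2,6,8], [3,4,8], [3,5,6], [4,5,7], [4,7,8], [6,7,8]

Hence C_0 ≅ Z^9, C_1 ≅ Z^27, C_2 ≅ Z^18.

∂_1: C_1 → C_0 is given by ∂[p,q] = [q] − [p]. For instance
  ∂[2,4] = [4] − [2].
The 9×27 boundary matrix has rank 8 and Smith normal form diag(1,1,1,1,1,1,1,1).

Boundary ∂_2: C_2 → C_1 maps a triangle to the signed sum of its edges. For instance
  ∂[3,5,6] = [5,6] − [3,6] + [3,5],
  ∂[0,1,7] = [1,7] − [0,7] + [0,1].
The resulting 27×18 matrix has rank 17, and its Smith normal form has invariant factors (1,1,1,1,1,1,1,1,1,1,1,1,1,1,1,1,1).

Computing H_k = (kernel of ∂_k) / (image of ∂_{k+1}):

  H_0: rank C_0 − rank ∂_1 = 9 − 8 = 1, and the invariant factors of ∂_1 are all 1, so H_0 = Z.
  H_1: rank ker ∂_1 − rank ∂_2 = (27 − 8) − 17 = 2, and the invariant factors of ∂_2 are all 1, so H_1 = Z^2.
  H_2: rank ker ∂_2 − rank ∂_3 = (18 − 17) − 0 = 1, and there is no ∂_3, so H_2 = Z.

Hence the Betti numbers are b_0 = 1, b_1 = 2, b_2 = 1.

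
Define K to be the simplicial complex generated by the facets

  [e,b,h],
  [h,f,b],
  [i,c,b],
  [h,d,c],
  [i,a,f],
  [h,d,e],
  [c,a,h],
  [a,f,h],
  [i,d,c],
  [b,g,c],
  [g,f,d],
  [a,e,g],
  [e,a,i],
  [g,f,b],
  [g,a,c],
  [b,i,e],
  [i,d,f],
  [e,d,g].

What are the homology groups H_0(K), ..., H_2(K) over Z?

Take the total order a < b < c < d < e < f < g < h < i on the vertex set. Then K (dimension 2) consists of the simplices:

  0-simplices (9): a, b, c, d, e, f, g, h, i
  1-simplices (27): ac, ae, af, ag, ah, ai, bc, be, bf, bg, bh, bi, cd, cg, ch, ci, de, df, dg, dh, di, eg, eh, ei, fg, fh, fi
  2-simplices (18): acg, ach, aeg, aei, afh, afi, bcg, bci, beh, bei, bfg, bfh, cdh, cdi, deg, deh, dfg, dfi

Hence C_0 ≅ Z^9, C_1 ≅ Z^27, C_2 ≅ Z^18.

The boundary map ∂_1: C_1 → C_0 maps an edge to its endpoints' difference, ∂[p,q] = q − p. For instance
  ∂ai = i − a.
This gives a 9×27 integer matrix of rank 8; reducing to Smith normal form yields diagonal entries (1,1,1,1,1,1,1,1).

∂_2: C_2 → C_1 acts by ∂[p,q,r] = [q,r] − [p,r] + [p,q]. For instance
  ∂bei = ei − bi + be,
  ∂bfg = fg − bg + bf.
The 27×18 boundary matrix has rank 17 and Smith normal form diag(1,1,1,1,1,1,1,1,1,1,1,1,1,1,1,1,1).

Now H_k = ker ∂_k / im ∂_{k+1}, so:

  H_0: rank C_0 − rank ∂_1 = 9 − 8 = 1, and the invariant factors of ∂_1 are all 1, so H_0 = Z.
  H_1: rank ker ∂_1 − rank ∂_2 = (27 − 8) − 17 = 2, and the invariant factors of ∂_2 are all 1, so H_1 = Z^2.
  H_2: rank ker ∂_2 − rank ∂_3 = (18 − 17) − 0 = 1, and there is no ∂_3, so H_2 = Z.

H_0 = Z,  H_1 = Z^2,  H_2 = Z.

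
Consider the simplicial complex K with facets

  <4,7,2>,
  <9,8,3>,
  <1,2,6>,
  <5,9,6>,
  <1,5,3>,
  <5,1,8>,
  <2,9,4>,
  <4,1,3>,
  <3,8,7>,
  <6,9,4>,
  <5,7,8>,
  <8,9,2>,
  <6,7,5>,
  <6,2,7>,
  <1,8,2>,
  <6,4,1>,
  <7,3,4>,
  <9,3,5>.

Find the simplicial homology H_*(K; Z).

Fix the vertex order 1 < 2 < 3 < 4 < 5 < 6 < 7 < 8 < 9 and write every simplex with vertices in increasing order. Then dim K = 2 and the simplices of K are:

  0-simplices (9): [1], [2], [3], [4], [5], [6], [7], [8], [9]
  1-simplices (27): (27 of them)
  2-simplices (18): [1,2,6], [1,2,8], [1,3,4], [1,3,5], [1,4,6], [1,5,8], [2,4,7], [2,4,9], [2,6,7], [2,8,9], [3,4,7], [3,5,9], [3,7,8], [3,8,9], [4,6,9], [5,6,7], [5,6,9], [5,7,8]

so the chain groups are C_0 ≅ Z^9, C_1 ≅ Z^27, C_2 ≅ Z^18.

∂_1: C_1 → C_0 sends each edge [p,q] (with p < q) to q − p.
This gives a 9×27 integer matrix of rank 8; reducing to Smith normal form yields diagonal entries (1,1,1,1,1,1,1,1).

The boundary map ∂_2: C_2 → C_1 sends each 2-simplex [p,q,r] to [q,r] − [p,r] + [p,q]. For instance
  ∂[1,3,5] = [3,5] − [1,5] + [1,3],
  ∂[2,8,9] = [8,9] − [2,9] + [2,8].
The resulting 27×18 matrix has rank 18, and its Smith normal form has invariant factors (1,1,1,1,1,1,1,1,1,1,1,1,1,1,1,1,1,2).

From H_k ≅ ker(∂_k) / im(∂_{k+1}) we obtain:

  H_0: rank C_0 − rank ∂_1 = 9 − 8 = 1, and the invariant factors of ∂_1 are all 1, so H_0 = Z.
  H_1: rank ker ∂_1 − rank ∂_2 = (27 − 8) − 18 = 1, and ∂_2 has invariant factor 2 > 1, so H_1 = Z ⊕ Z/2.
  H_2: rank ker ∂_2 − rank ∂_3 = (18 − 18) − 0 = 0, and there is no ∂_3, so H_2 = 0.

As a check, the Euler characteristic is 9 − 27 + 18 = 0, which agrees with 1 − 1 + 0 = 0.
(K is a triangulation of the Klein bottle.)

H_0 = Z,  H_1 = Z ⊕ Z/2,  H_2 = 0.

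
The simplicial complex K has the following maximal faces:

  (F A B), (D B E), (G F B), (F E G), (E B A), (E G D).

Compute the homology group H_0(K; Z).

Take the total order A < B < D < E < F < G on the vertex set. Then K (dimension 2) consists of the simplices:

  0-simplices (6): A, B, D, E, F, G
  1-simplices (12): AB, AE, AF, BD, BE, BF, BG, DE, DG, EF, EG, FG
  2-simplices (6): ABE, ABF, BDE, BFG, DEG, EFG

so the chain groups are C_0 ≅ Z^6, C_1 ≅ Z^12, C_2 ≅ Z^6.

Boundary ∂_1: C_1 → C_0 is given by ∂[p,q] = [q] − [p].
The resulting 6×12 matrix has rank 5, and its Smith normal form has invariant factors (1,1,1,1,1).

The boundary map ∂_2: C_2 → C_1 acts by ∂[p,q,r] = [q,r] − [p,r] + [p,q]. For instance
  ∂BDE = DE − BE + BD,
  ∂ABE = BE − AE + AB.
The resulting 12×6 matrix has rank 6, and its Smith normal form has invariant factors (1,1,1,1,1,1).

Computing H_k = (kernel of ∂_k) / (image of ∂_{k+1}):

  H_0: rank C_0 − rank ∂_1 = 6 − 5 = 1, and the invariant factors of ∂_1 are all 1, so H_0 ≅ Z.

H_0 ≅ Z.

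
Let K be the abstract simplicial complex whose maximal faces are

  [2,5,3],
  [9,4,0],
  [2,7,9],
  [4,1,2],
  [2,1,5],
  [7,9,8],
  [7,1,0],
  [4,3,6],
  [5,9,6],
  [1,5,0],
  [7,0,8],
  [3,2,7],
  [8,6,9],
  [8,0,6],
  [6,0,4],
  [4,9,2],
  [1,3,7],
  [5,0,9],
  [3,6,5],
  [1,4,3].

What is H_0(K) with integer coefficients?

Order the vertices as 0 < 1 < 2 < 3 < 4 < 5 < 6 < 7 < 8 < 9. Listing each simplex with vertices in this order, K has dimension 2 with simplices:

  0-simplices (10): [0], [1], [2], [3], [4], [5], [6], [7], [8], [9]
  1-simplices (30): (30 of them)
  2-simplices (20): (20 of them)

Hence C_0 ≅ Z^10, C_1 ≅ Z^30, C_2 ≅ Z^20.

∂_1: C_1 → C_0 is given by ∂[p,q] = [q] − [p].
This gives a 10×30 integer matrix of rank 9; reducing to Smith normal form yields diagonal entries (1,1,1,1,1,1,1,1,1).

Boundary ∂_2: C_2 → C_1 maps a triangle to the signed sum of its edges. For instance
  ∂[1,3,7] = [3,7] − [1,7] + [1,3],
  ∂[0,4,9] = [4,9] − [0,9] + [0,4].
This gives a 30×20 integer matrix of rank 20; reducing to Smith normal form yields diagonal entries (1,1,1,1,1,1,1,1,1,1,1,1,1,1,1,1,1,1,1,2).

Reading off H_k = ker ∂_k / im ∂_{k+1}:

  H_0: rank C_0 − rank ∂_1 = 10 − 9 = 1, and the invariant factors of ∂_1 are all 1, so H_0 = Z.

(K is a triangulation of the Klein bottle.)

H_0 ≅ Z.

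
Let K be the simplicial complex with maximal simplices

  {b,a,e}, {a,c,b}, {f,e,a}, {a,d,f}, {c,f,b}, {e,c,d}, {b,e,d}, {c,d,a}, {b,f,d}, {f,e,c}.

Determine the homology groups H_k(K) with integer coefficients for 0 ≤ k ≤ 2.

Take the total order a < b < c < d < e < f on the vertex set. Then K (dimension 2) consists of the simplices:

  0-simplices (6): a, b, c, d, e, f
  1-simplices (15): ab, ac, ad, ae, af, bc, bd, be, bf, cd, ce, cf, de, df, ef
  2-simplices (10): abc, abe, acd, adf, aef, bcf, bde, bdf, cde, cef

Hence C_0 ≅ Z^6, C_1 ≅ Z^15, C_2 ≅ Z^10.

Boundary ∂_1: C_1 → C_0 sends each edge [p,q] (with p < q) to q − p. For instance
  ∂ad = d − a.
This gives a 6×15 integer matrix of rank 5; reducing to Smith normal form yields diagonal entries (1,1,1,1,1).

The boundary map ∂_2: C_2 → C_1 sends each 2-simplex [p,q,r] to [q,r] − [p,r] + [p,q]. For instance
  ∂bcf = cf − bf + bc,
  ∂aef = ef − af + ae.
As a 15×10 matrix over Z this has rank 10, with invariant factors (1,1,1,1,1,1,1,1,1,2).

Now H_k = ker ∂_k / im ∂_{k+1}, so:

  H_0: rank C_0 − rank ∂_1 = 6 − 5 = 1, and the invariant factors of ∂_1 are all 1, so H_0 = Z.
  H_1: rank ker ∂_1 − rank ∂_2 = (15 − 5) − 10 = 0, and ∂_2 has invariant factor 2 > 1, so H_1 = Z/2.
  H_2: rank ker ∂_2 − rank ∂_3 = (10 − 10) − 0 = 0, and there is no ∂_3, so H_2 = 0.

As a check, the Euler characteristic is 6 − 15 + 10 = 1, which agrees with 1 − 0 + 0 = 1.
(K is a triangulation of the real projective plane RP^2.)

H_0 = Z,  H_1 = Z/2,  H_2 = 0.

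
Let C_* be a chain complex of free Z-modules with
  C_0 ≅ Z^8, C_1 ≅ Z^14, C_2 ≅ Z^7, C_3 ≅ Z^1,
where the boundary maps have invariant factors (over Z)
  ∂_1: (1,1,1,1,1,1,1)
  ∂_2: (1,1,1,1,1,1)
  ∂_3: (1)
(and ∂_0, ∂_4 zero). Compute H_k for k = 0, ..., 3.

H_0 ≅ Z,  H_1 ≅ Z,  H_2 = 0,  H_3 = 0.

H_0: b_0 = 8 − 0 − 7 = 1; torsion from ∂_1 factors > 1: none. So H_0 ≅ Z.
H_1: b_1 = 14 − 7 − 6 = 1; torsion from ∂_2 factors > 1: none. So H_1 ≅ Z.
H_2: b_2 = 7 − 6 − 1 = 0; torsion from ∂_3 factors > 1: none. So H_2 ≅ 0.
H_3: b_3 = 1 − 1 − 0 = 0; torsion from ∂_4 factors > 1: none. So H_3 ≅ 0.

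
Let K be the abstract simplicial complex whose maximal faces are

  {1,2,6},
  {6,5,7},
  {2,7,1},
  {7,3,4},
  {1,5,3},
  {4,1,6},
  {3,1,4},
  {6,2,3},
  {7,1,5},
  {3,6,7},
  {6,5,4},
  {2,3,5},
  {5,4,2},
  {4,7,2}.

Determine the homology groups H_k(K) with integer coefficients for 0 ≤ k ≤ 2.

H_0 = Z,  H_1 = Z^2,  H_2 = Z.

Fix the vertex order 1 < 2 < 3 < 4 < 5 < 6 < 7 and write every simplex with vertices in increasing order. Then dim K = 2 and the simplices of K are:

  0-simplices (7): [1], [2], [3], [4], [5], [6], [7]
  1-simplices (21): [1,2], [1,3], [1,4], [1,5], [1,6], [1,7], [2,3], [2,4], [2,5], [2,6], [2,7], [3,4], [3,5], [3,6], [3,7], [4,5], [4,6], [4,7], [5,6], [5,7], [6,7]
  2-simplices (14): [1,2,6], [1,2,7], [1,3,4], [1,3,5], [1,4,6], [1,5,7], [2,3,5], [2,3,6], [2,4,5], [2,4,7], [3,4,7], [3,6,7], [4,5,6], [5,6,7]

so the chain groups are C_0 ≅ Z^7, C_1 ≅ Z^21, C_2 ≅ Z^14.

The boundary map ∂_1: C_1 → C_0 sends each edge [p,q] (with p < q) to q − p.
As a 7×21 matrix over Z this has rank 6, with invariant factors (1,1,1,1,1,1).

∂_2: C_2 → C_1 acts by ∂[p,q,r] = [q,r] − [p,r] + [p,q]. For instance
  ∂[1,2,7] = [2,7] − [1,7] + [1,2],
  ∂[1,3,4] = [3,4] − [1,4] + [1,3].
This gives a 21×14 integer matrix of rank 13; reducing to Smith normal form yields diagonal entries (1,1,1,1,1,1,1,1,1,1,1,1,1).

Computing H_k = (kernel of ∂_k) / (image of ∂_{k+1}):

  H_0: rank C_0 − rank ∂_1 = 7 − 6 = 1, and the invariant factors of ∂_1 are all 1, so H_0 ≅ Z.
  H_1: rank ker ∂_1 − rank ∂_2 = (21 − 6) − 13 = 2, and the invariant factors of ∂_2 are all 1, so H_1 ≅ Z^2.
  H_2: rank ker ∂_2 − rank ∂_3 = (14 − 13) − 0 = 1, and there is no ∂_3, so H_2 ≅ Z.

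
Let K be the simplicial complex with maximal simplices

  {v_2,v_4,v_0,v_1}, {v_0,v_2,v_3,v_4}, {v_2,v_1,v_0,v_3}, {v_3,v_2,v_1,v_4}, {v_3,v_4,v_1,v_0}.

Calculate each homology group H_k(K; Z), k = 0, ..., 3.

Take the total order v_0 < v_1 < v_2 < v_3 < v_4 on the vertex set. Then K (dimension 3) consists of the simplices:

  0-simplices (5): [v_0], [v_1], [v_2], [v_3], [v_4]
  1-simplices (10): [v_0,v_1], [v_0,v_2], [v_0,v_3], [v_0,v_4], [v_1,v_2], [v_1,v_3], [v_1,v_4], [v_2,v_3], [v_2,v_4], [v_3,v_4]
  2-simplices (10): [v_0,v_1,v_2], [v_0,v_1,v_3], [v_0,v_1,v_4], [v_0,v_2,v_3], [v_0,v_2,v_4], [v_0,v_3,v_4], [v_1,v_2,v_3], [v_1,v_2,v_4], [v_1,v_3,v_4], [v_2,v_3,v_4]
  3-simplices (5): [v_0,v_1,v_2,v_3], [v_0,v_1,v_2,v_4], [v_0,v_1,v_3,v_4], [v_0,v_2,v_3,v_4], [v_1,v_2,v_3,v_4]

so the chain groups are C_0 ≅ Z^5, C_1 ≅ Z^10, C_2 ≅ Z^10, C_3 ≅ Z^5.

∂_1: C_1 → C_0 is given by ∂[p,q] = [q] − [p]. For instance
  ∂[v_0,v_4] = [v_4] − [v_0].
The 5×10 boundary matrix has rank 4 and Smith normal form diag(1,1,1,1).

∂_2: C_2 → C_1 sends each 2-simplex [p,q,r] to [q,r] − [p,r] + [p,q]. For instance
  ∂[v_1,v_3,v_4] = [v_3,v_4] − [v_1,v_4] + [v_1,v_3],
  ∂[v_0,v_1,v_2] = [v_1,v_2] − [v_0,v_2] + [v_0,v_1].
The resulting 10×10 matrix has rank 6, and its Smith normal form has invariant factors (1,1,1,1,1,1).

Boundary ∂_3: C_3 → C_2 sends each 3-simplex σ to the alternating sum Σ_i (−1)^i (σ with its i-th vertex removed). For instance
  ∂[v_0,v_2,v_3,v_4] = [v_2,v_3,v_4] − [v_0,v_3,v_4] + [v_0,v_2,v_4] − [v_0,v_2,v_3],
  ∂[v_1,v_2,v_3,v_4] = [v_2,v_3,v_4] − [v_1,v_3,v_4] + [v_1,v_2,v_4] − [v_1,v_2,v_3].
The resulting 10×5 matrix has rank 4, and its Smith normal form has invariant factors (1,1,1,1).

Computing H_k = (kernel of ∂_k) / (image of ∂_{k+1}):

  H_0: rank C_0 − rank ∂_1 = 5 − 4 = 1, and the invariant factors of ∂_1 are all 1, so H_0 = Z.
  H_1: rank ker ∂_1 − rank ∂_2 = (10 − 4) − 6 = 0, and the invariant factors of ∂_2 are all 1, so H_1 = 0.
  H_2: rank ker ∂_2 − rank ∂_3 = (10 − 6) − 4 = 0, and the invariant factors of ∂_3 are all 1, so H_2 = 0.
  H_3: rank ker ∂_3 − rank ∂_4 = (5 − 4) − 0 = 1, and there is no ∂_4, so H_3 = Z.

As a check, the Euler characteristic is 5 − 10 + 10 − 5 = 0, which agrees with 1 − 0 + 0 − 1 = 0.

H_0 = Z,  H_1 = 0,  H_2 = 0,  H_3 = Z.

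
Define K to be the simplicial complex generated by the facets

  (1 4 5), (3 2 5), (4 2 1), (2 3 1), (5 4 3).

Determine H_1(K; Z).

Take the total order 1 < 2 < 3 < 4 < 5 on the vertex set. Then K (dimension 2) consists of the simplices:

  0-simplices (5): [1], [2], [3], [4], [5]
  1-simplices (10): [1,2], [1,3], [1,4], [1,5], [2,3], [2,4], [2,5], [3,4], [3,5], [4,5]
  2-simplices (5): [1,2,3], [1,2,4], [1,4,5], [2,3,5], [3,4,5]

Hence C_0 ≅ Z^5, C_1 ≅ Z^10, C_2 ≅ Z^5.

Boundary ∂_1: C_1 → C_0 is given by ∂[p,q] = [q] − [p].
The resulting 5×10 matrix has rank 4, and its Smith normal form has invariant factors (1,1,1,1).

∂_2: C_2 → C_1 maps a triangle to the signed sum of its edges. For instance
  ∂[1,2,4] = [2,4] − [1,4] + [1,2],
  ∂[3,4,5] = [4,5] − [3,5] + [3,4].
As a 10×5 matrix over Z this has rank 5, with invariant factors (1,1,1,1,1).

Reading off H_k = ker ∂_k / im ∂_{k+1}:

  H_1: rank ker ∂_1 − rank ∂_2 = (10 − 4) − 5 = 1, and the invariant factors of ∂_2 are all 1, so H_1 = Z.

(K is a triangulation of the Möbius band.)

H_1 ≅ Z.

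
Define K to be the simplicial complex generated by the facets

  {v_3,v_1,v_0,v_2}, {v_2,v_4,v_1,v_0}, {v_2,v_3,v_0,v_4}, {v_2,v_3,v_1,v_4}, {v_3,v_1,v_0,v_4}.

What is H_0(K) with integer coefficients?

K has 5 vertices, 10 edges, 10 triangles, 5 3-simplices.
rank ∂_0 = 0, rank ∂_1 = 4 ⇒ b_0 = 5 − 0 − 4 = 1; all invariant factors of ∂_1 are 1 so no torsion. So H_0 ≅ Z.

H_0 ≅ Z.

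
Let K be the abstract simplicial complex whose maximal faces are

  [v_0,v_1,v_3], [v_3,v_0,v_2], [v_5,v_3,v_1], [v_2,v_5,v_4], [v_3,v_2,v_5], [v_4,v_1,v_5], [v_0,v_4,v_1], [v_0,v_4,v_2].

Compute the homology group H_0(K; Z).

H_0 = Z.

Take the total order v_0 < v_1 < v_2 < v_3 < v_4 < v_5 on the vertex set. Then K (dimension 2) consists of the simplices:

  0-simplices (6): [v_0], [v_1], [v_2], [v_3], [v_4], [v_5]
  1-simplices (12): [v_0,v_1], [v_0,v_2], [v_0,v_3], [v_0,v_4], [v_1,v_3], [v_1,v_4], [v_1,v_5], [v_2,v_3], [v_2,v_4], [v_2,v_5], [v_3,v_5], [v_4,v_5]
  2-simplices (8): [v_0,v_1,v_3], [v_0,v_1,v_4], [v_0,v_2,v_3], [v_0,v_2,v_4], [v_1,v_3,v_5], [v_1,v_4,v_5], [v_2,v_3,v_5], [v_2,v_4,v_5]

so the chain groups are C_0 ≅ Z^6, C_1 ≅ Z^12, C_2 ≅ Z^8.

The boundary map ∂_1: C_1 → C_0 sends each edge [p,q] (with p < q) to q − p.
The 6×12 boundary matrix has rank 5 and Smith normal form diag(1,1,1,1,1).

Boundary ∂_2: C_2 → C_1 sends each 2-simplex [p,q,r] to [q,r] − [p,r] + [p,q]. For instance
  ∂[v_2,v_4,v_5] = [v_4,v_5] − [v_2,v_5] + [v_2,v_4],
  ∂[v_2,v_3,v_5] = [v_3,v_5] − [v_2,v_5] + [v_2,v_3].
The 12×8 boundary matrix has rank 7 and Smith normal form diag(1,1,1,1,1,1,1).

Reading off H_k = ker ∂_k / im ∂_{k+1}:

  H_0: rank C_0 − rank ∂_1 = 6 − 5 = 1, and the invariant factors of ∂_1 are all 1, so H_0 = Z.

(K is a triangulation of the 2-sphere S^2.)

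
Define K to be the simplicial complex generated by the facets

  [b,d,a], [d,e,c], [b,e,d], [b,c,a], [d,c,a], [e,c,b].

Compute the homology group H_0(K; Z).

Order the vertices as a < b < c < d < e. Listing each simplex with vertices in this order, K has dimension 2 with simplices:

  0-simplices (5): a, b, c, d, e
  1-simplices (9): ab, ac, ad, bc, bd, be, cd, ce, de
  2-simplices (6): abc, abd, acd, bce, bde, cde

giving chain groups C_0 ≅ Z^5, C_1 ≅ Z^9, C_2 ≅ Z^6.

The boundary map ∂_1: C_1 → C_0 maps an edge to its endpoints' difference, ∂[p,q] = q − p. For instance
  ∂de = e − d.
The 5×9 boundary matrix has rank 4 and Smith normal form diag(1,1,1,1).

∂_2: C_2 → C_1 acts by ∂[p,q,r] = [q,r] − [p,r] + [p,q]. For instance
  ∂cde = de − ce + cd,
  ∂bde = de − be + bd.
As a 9×6 matrix over Z this has rank 5, with invariant factors (1,1,1,1,1).

From H_k ≅ ker(∂_k) / im(∂_{k+1}) we obtain:

  H_0: rank C_0 − rank ∂_1 = 5 − 4 = 1, and the invariant factors of ∂_1 are all 1, so H_0 = Z.

H_0 = Z.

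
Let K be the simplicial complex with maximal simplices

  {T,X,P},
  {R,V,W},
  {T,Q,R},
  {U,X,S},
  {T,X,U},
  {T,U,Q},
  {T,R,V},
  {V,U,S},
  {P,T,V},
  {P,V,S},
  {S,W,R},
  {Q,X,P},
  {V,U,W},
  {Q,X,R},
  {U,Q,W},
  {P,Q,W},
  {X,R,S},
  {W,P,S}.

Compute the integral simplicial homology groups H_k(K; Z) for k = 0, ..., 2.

Fix the vertex order P < Q < R < S < T < U < V < W < X and write every simplex with vertices in increasing order. Then dim K = 2 and the simplices of K are:

  0-simplices (9): P, Q, R, S, T, U, V, W, X
  1-simplices (27): PQ, PS, PT, PV, PW, PX, QR, QT, QU, QW, QX, RS, RT, RV, RW, RX, SU, SV, SW, SX, TU, TV, TX, UV, UW, UX, VW
  2-simplices (18): PQW, PQX, PSV, PSW, PTV, PTX, QRT, QRX, QTU, QUW, RSW, RSX, RTV, RVW, SUV, SUX, TUX, UVW

Hence C_0 ≅ Z^9, C_1 ≅ Z^27, C_2 ≅ Z^18.

The boundary map ∂_1: C_1 → C_0 sends each edge [p,q] (with p < q) to q − p.
The 9×27 boundary matrix has rank 8 and Smith normal form diag(1,1,1,1,1,1,1,1).

∂_2: C_2 → C_1 acts by ∂[p,q,r] = [q,r] − [p,r] + [p,q]. For instance
  ∂SUV = UV − SV + SU,
  ∂SUX = UX − SX + SU.
As a 27×18 matrix over Z this has rank 18, with invariant factors (1,1,1,1,1,1,1,1,1,1,1,1,1,1,1,1,1,2).

Now H_k = ker ∂_k / im ∂_{k+1}, so:

  H_0: rank C_0 − rank ∂_1 = 9 − 8 = 1, and the invariant factors of ∂_1 are all 1, so H_0 ≅ Z.
  H_1: rank ker ∂_1 − rank ∂_2 = (27 − 8) − 18 = 1, and ∂_2 has invariant factor 2 > 1, so H_1 ≅ Z ⊕ Z_2.
  H_2: rank ker ∂_2 − rank ∂_3 = (18 − 18) − 0 = 0, and there is no ∂_3, so H_2 ≅ 0.

As a check, the Euler characteristic is 9 − 27 + 18 = 0, which agrees with 1 − 1 + 0 = 0.

H_0 = Z,  H_1 = Z ⊕ Z_2,  H_2 = 0.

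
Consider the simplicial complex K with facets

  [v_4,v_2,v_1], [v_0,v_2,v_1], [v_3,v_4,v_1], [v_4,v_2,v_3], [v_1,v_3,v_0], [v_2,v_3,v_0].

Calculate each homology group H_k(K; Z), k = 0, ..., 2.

Order the vertices as v_0 < v_1 < v_2 < v_3 < v_4. Listing each simplex with vertices in this order, K has dimension 2 with simplices:

  0-simplices (5): [v_0], [v_1], [v_2], [v_3], [v_4]
  1-simplices (9): [v_0,v_1], [v_0,v_2], [v_0,v_3], [v_1,v_2], [v_1,v_3], [v_1,v_4], [v_2,v_3], [v_2,v_4], [v_3,v_4]
  2-simplices (6): [v_0,v_1,v_2], [v_0,v_1,v_3], [v_0,v_2,v_3], [v_1,v_2,v_4], [v_1,v_3,v_4], [v_2,v_3,v_4]

so the chain groups are C_0 ≅ Z^5, C_1 ≅ Z^9, C_2 ≅ Z^6.

The boundary map ∂_1: C_1 → C_0 sends each edge [p,q] (with p < q) to q − p. For instance
  ∂[v_2,v_3] = [v_3] − [v_2].
The resulting 5×9 matrix has rank 4, and its Smith normal form has invariant factors (1,1,1,1).

Boundary ∂_2: C_2 → C_1 acts by ∂[p,q,r] = [q,r] − [p,r] + [p,q]. For instance
  ∂[v_0,v_1,v_3] = [v_1,v_3] − [v_0,v_3] + [v_0,v_1],
  ∂[v_0,v_1,v_2] = [v_1,v_2] − [v_0,v_2] + [v_0,v_1].
The resulting 9×6 matrix has rank 5, and its Smith normal form has invariant factors (1,1,1,1,1).

Computing H_k = (kernel of ∂_k) / (image of ∂_{k+1}):

  H_0: rank C_0 − rank ∂_1 = 5 − 4 = 1, and the invariant factors of ∂_1 are all 1, so H_0 = Z.
  H_1: rank ker ∂_1 − rank ∂_2 = (9 − 4) − 5 = 0, and the invariant factors of ∂_2 are all 1, so H_1 = 0.
  H_2: rank ker ∂_2 − rank ∂_3 = (6 − 5) − 0 = 1, and there is no ∂_3, so H_2 = Z.

As a check, the Euler characteristic is 5 − 9 + 6 = 2, which agrees with 1 − 0 + 1 = 2.

H_0 ≅ Z,  H_1 = 0,  H_2 ≅ Z.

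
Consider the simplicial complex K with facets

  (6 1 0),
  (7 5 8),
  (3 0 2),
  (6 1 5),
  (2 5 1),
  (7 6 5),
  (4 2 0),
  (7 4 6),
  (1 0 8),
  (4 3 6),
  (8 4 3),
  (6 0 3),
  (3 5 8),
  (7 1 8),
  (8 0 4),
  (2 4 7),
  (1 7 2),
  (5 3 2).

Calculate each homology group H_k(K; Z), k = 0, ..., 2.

H_0 = Z,  H_1 = Z ⊕ Z/2Z,  H_2 = 0.

Fix the vertex order 0 < 1 < 2 < 3 < 4 < 5 < 6 < 7 < 8 and write every simplex with vertices in increasing order. Then dim K = 2 and the simplices of K are:

  0-simplices (9): [0], [1], [2], [3], [4], [5], [6], [7], [8]
  1-simplices (27): (27 of them)
  2-simplices (18): [0,1,6], [0,1,8], [0,2,3], [0,2,4], [0,3,6], [0,4,8], [1,2,5], [1,2,7], [1,5,6], [1,7,8], [2,3,5], [2,4,7], [3,4,6], [3,4,8], [3,5,8], [4,6,7], [5,6,7], [5,7,8]

Hence C_0 ≅ Z^9, C_1 ≅ Z^27, C_2 ≅ Z^18.

∂_1: C_1 → C_0 sends each edge [p,q] (with p < q) to q − p. For instance
  ∂[3,5] = [5] − [3].
This gives a 9×27 integer matrix of rank 8; reducing to Smith normal form yields diagonal entries (1,1,1,1,1,1,1,1).

Boundary ∂_2: C_2 → C_1 maps a triangle to the signed sum of its edges. For instance
  ∂[1,2,7] = [2,7] − [1,7] + [1,2],
  ∂[5,6,7] = [6,7] − [5,7] + [5,6].
This gives a 27×18 integer matrix of rank 18; reducing to Smith normal form yields diagonal entries (1,1,1,1,1,1,1,1,1,1,1,1,1,1,1,1,1,2).

From H_k ≅ ker(∂_k) / im(∂_{k+1}) we obtain:

  H_0: rank C_0 − rank ∂_1 = 9 − 8 = 1, and the invariant factors of ∂_1 are all 1, so H_0 = Z.
  H_1: rank ker ∂_1 − rank ∂_2 = (27 − 8) − 18 = 1, and ∂_2 has invariant factor 2 > 1, so H_1 = Z ⊕ Z/2Z.
  H_2: rank ker ∂_2 − rank ∂_3 = (18 − 18) − 0 = 0, and there is no ∂_3, so H_2 = 0.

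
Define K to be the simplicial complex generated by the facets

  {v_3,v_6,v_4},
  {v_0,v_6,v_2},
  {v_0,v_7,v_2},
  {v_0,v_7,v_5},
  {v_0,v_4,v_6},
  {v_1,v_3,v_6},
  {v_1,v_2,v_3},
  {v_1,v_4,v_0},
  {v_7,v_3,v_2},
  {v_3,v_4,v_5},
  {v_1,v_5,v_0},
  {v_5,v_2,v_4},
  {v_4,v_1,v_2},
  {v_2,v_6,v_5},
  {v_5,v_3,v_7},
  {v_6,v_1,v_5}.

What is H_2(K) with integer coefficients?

Fix the vertex order v_0 < v_1 < v_2 < v_3 < v_4 < v_5 < v_6 < v_7 and write every simplex with vertices in increasing order. Then dim K = 2 and the simplices of K are:

  0-simplices (8): [v_0], [v_1], [v_2], [v_3], [v_4], [v_5], [v_6], [v_7]
  1-simplices (24): (24 of them)
  2-simplices (16): (16 of them)

giving chain groups C_0 ≅ Z^8, C_1 ≅ Z^24, C_2 ≅ Z^16.

∂_1: C_1 → C_0 sends each edge [p,q] (with p < q) to q − p. For instance
  ∂[v_3,v_7] = [v_7] − [v_3].
The resulting 8×24 matrix has rank 7, and its Smith normal form has invariant factors (1,1,1,1,1,1,1).

The boundary map ∂_2: C_2 → C_1 acts by ∂[p,q,r] = [q,r] − [p,r] + [p,q]. For instance
  ∂[v_2,v_5,v_6] = [v_5,v_6] − [v_2,v_6] + [v_2,v_5],
  ∂[v_0,v_1,v_5] = [v_1,v_5] − [v_0,v_5] + [v_0,v_1].
The resulting 24×16 matrix has rank 15, and its Smith normal form has invariant factors (1,1,1,1,1,1,1,1,1,1,1,1,1,1,1).

Reading off H_k = ker ∂_k / im ∂_{k+1}:

  H_2: rank ker ∂_2 − rank ∂_3 = (16 − 15) − 0 = 1, and there is no ∂_3, so H_2 ≅ Z.

H_2 = Z.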